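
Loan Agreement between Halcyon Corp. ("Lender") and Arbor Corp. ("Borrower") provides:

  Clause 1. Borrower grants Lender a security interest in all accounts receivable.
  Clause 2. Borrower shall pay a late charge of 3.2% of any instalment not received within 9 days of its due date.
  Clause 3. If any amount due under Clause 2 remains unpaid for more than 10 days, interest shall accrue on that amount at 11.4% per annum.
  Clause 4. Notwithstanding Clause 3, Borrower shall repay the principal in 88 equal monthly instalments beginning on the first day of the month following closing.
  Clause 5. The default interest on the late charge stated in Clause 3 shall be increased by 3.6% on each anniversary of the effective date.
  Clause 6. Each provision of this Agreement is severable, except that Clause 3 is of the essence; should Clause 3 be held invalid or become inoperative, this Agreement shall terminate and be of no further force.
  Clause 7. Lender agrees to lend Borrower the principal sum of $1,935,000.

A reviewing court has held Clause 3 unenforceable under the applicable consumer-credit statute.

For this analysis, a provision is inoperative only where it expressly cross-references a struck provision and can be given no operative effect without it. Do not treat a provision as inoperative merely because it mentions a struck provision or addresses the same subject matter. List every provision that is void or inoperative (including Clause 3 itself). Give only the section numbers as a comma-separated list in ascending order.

Clause 3 is struck. Clause 5 operates only by reference to Clause 3, so it falls with Clause 3. Clause 6 makes Clause 3 an essential term, and Clause 3 is the provision held invalid; under Clause 6, the entire Agreement is therefore void. No provision of the Agreement survives.

1, 2, 3, 4, 5, 6, 7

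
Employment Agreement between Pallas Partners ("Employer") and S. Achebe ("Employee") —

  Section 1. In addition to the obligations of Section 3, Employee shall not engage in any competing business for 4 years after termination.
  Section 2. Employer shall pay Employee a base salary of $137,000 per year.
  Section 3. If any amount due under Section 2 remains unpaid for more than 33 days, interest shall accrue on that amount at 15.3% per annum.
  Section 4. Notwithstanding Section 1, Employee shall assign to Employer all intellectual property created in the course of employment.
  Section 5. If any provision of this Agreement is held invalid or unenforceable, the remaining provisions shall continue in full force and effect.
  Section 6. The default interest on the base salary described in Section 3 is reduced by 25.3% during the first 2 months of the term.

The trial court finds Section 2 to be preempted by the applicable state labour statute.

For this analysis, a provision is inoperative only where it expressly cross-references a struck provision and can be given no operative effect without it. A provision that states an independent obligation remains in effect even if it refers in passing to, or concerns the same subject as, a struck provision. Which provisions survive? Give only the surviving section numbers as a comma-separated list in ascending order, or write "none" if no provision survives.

Section 2 is struck. Section 3 operates only by reference to Section 2, so it falls with Section 2. Section 6 operates only by reference to Section 3, so it falls with Section 3. Although Section 1 refers to Section 3, its operative terms do not depend on Section 3, so it remains in effect. Under the severability clause in Section 5, the remaining provisions continue in force. That leaves Section 1, Section 4, and Section 5 in effect.

1, 4, 5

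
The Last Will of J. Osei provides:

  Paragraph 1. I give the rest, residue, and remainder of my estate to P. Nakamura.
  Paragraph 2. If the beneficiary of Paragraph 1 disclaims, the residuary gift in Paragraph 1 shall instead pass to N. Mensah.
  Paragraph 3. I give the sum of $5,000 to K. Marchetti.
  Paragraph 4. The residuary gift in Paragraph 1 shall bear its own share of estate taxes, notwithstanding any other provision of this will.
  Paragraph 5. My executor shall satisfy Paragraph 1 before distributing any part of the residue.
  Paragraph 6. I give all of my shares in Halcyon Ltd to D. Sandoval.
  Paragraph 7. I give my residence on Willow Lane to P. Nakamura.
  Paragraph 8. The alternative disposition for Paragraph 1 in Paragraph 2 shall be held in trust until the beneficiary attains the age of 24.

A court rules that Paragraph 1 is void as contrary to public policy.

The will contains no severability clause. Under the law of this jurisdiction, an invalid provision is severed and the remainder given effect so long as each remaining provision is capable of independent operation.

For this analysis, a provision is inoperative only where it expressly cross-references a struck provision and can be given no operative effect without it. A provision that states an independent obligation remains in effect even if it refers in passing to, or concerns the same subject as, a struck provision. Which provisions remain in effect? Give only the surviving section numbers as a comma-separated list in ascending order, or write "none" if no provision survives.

3, 6, 7

Paragraph 1 is struck. The only function of Paragraph 2 is the alternative disposition for Paragraph 1, so it cannot stand once Paragraph 1 is removed. The only function of Paragraph 4 is the tax charge on Paragraph 1, so it cannot stand once Paragraph 1 is removed. The only function of Paragraph 5 is the priority direction for Paragraph 1, so it cannot stand once Paragraph 1 is removed. Paragraph 8 has no operative effect of its own apart from Paragraph 2 and is therefore inoperative. Under the stated default rule, only provisions that cannot operate independently fall away; the rest are enforced. The provisions still in force are Paragraph 3, Paragraph 6, and Paragraph 7.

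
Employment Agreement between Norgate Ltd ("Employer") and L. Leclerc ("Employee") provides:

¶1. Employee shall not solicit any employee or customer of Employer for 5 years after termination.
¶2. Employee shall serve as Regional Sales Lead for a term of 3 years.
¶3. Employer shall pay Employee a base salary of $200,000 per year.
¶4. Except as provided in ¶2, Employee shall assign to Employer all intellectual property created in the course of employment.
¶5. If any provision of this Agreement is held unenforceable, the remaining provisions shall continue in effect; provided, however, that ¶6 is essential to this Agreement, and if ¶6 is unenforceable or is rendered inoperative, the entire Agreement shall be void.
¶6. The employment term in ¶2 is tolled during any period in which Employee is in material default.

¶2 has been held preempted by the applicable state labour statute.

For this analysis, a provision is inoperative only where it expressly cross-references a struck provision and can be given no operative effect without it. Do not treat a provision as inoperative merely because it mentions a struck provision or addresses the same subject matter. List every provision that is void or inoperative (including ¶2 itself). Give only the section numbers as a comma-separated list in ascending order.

¶2 is struck. ¶6 does nothing except set the tolling of the employment term by reference to ¶2; with ¶2 gone it has no independent effect and is inoperative. ¶5 makes ¶6 an essential term, and ¶6 has been rendered inoperative by the cascade; under ¶5, the entire Agreement is therefore void. No provision of the Agreement survives.

1, 2, 3, 4, 5, 6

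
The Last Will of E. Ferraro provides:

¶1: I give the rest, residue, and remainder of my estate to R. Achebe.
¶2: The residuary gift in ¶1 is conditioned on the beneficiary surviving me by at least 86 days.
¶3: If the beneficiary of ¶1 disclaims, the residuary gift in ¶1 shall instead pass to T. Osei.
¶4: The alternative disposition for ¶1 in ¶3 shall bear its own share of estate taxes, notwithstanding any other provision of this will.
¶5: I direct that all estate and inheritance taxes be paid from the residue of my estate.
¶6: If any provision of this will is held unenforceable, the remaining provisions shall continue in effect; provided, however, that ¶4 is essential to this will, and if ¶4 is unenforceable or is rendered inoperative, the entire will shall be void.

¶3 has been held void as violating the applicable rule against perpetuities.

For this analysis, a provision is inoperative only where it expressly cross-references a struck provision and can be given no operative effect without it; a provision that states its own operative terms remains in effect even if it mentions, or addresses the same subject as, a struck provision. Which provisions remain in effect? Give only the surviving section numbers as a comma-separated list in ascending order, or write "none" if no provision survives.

none

¶3 is struck. ¶4 operates only by reference to ¶3, so it falls with ¶3. ¶6 makes ¶4 an essential term, and ¶4 has been rendered inoperative by the cascade; under ¶6, the entire will is therefore void. No provision of the will survives.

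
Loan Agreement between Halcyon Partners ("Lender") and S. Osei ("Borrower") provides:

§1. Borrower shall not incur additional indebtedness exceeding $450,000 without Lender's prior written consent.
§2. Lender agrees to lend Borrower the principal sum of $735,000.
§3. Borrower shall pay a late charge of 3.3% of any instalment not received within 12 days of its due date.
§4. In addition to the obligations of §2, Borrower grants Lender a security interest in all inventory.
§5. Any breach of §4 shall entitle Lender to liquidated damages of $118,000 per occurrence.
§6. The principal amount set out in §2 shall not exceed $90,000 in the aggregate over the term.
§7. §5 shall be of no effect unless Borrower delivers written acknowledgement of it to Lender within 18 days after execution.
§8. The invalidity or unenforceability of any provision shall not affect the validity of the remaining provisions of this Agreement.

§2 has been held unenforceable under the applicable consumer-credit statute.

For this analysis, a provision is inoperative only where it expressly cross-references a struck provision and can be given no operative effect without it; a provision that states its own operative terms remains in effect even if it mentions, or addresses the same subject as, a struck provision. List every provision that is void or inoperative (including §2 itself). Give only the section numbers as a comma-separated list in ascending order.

§2 is struck. §6 has no operative effect of its own apart from §2 and is therefore inoperative. Although §4 refers to §2, its operative terms do not depend on §2, so it remains in effect. Under the severability clause in §8, the remaining provisions continue in force. The provisions still in force are §1, §3, §4, §5, §7, and §8.

2, 6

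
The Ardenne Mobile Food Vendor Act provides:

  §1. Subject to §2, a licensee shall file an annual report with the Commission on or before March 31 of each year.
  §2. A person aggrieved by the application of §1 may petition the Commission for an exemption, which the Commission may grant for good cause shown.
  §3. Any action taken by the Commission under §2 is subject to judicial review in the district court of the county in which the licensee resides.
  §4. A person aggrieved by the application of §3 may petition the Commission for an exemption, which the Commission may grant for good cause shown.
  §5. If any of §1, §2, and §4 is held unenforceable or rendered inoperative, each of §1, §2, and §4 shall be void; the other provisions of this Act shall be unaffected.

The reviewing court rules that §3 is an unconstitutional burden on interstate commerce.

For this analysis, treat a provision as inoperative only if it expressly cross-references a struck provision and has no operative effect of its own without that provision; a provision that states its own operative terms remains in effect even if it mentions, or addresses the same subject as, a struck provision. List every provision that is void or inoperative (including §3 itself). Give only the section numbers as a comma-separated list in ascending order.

1, 2, 3, 4

§3 is struck. The only function of §4 is the exemption procedure for §3, so it cannot stand once §3 is removed. §5 declares §1, §2, and §4 mutually dependent; since one of them has fallen, all of them are of no effect. That brings down §1 and §2 as well. The remainder continues in force under §5. Only §5 remains in effect.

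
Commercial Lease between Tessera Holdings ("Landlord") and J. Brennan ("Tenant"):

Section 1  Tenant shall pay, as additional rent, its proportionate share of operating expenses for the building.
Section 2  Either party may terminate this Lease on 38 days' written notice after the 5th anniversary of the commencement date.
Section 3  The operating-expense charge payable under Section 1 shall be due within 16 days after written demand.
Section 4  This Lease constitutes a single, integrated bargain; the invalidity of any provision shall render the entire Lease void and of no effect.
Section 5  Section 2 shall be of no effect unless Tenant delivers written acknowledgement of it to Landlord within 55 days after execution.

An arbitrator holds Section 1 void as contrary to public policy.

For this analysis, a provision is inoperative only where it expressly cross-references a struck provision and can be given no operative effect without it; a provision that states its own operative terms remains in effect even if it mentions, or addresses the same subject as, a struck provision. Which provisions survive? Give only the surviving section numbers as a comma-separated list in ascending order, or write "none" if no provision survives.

Section 1 is struck. The whole of Section 3 is the payment deadline for the operating-expense charge, defined by reference to Section 1, so Section 3 cannot stand once Section 1 is removed. Section 4 provides that the Lease is not severable, so the invalidity of any one provision voids the entire Lease. No provision of the Lease survives.

none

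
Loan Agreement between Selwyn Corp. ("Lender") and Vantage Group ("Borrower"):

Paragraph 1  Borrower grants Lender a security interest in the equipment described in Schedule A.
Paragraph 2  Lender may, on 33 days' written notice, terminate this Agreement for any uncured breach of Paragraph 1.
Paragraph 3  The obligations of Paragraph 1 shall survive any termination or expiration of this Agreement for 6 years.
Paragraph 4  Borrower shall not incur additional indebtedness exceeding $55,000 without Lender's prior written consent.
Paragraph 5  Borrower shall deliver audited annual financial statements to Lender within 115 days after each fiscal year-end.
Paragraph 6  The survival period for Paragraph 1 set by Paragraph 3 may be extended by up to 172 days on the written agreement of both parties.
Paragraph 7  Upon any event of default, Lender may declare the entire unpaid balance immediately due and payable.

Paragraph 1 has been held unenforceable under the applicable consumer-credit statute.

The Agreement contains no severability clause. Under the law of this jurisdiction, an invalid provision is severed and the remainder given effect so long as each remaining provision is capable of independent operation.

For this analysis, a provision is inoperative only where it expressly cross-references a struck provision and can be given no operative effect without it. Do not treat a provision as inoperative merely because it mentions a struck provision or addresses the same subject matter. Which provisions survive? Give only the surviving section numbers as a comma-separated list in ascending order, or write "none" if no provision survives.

4, 5, 7

Paragraph 1 is struck. Paragraph 2 merely fixes the termination right for breach of Paragraph 1; with Paragraph 1 gone it has nothing to operate on and falls away. Paragraph 3 operates only by reference to Paragraph 1, so it falls with Paragraph 1. Paragraph 6 operates only by reference to Paragraph 3, so it falls with Paragraph 3. With no severability clause, the stated default rule severs what cannot stand and enforces each remaining provision that can operate on its own. The provisions still in force are Paragraph 4, Paragraph 5, and Paragraph 7.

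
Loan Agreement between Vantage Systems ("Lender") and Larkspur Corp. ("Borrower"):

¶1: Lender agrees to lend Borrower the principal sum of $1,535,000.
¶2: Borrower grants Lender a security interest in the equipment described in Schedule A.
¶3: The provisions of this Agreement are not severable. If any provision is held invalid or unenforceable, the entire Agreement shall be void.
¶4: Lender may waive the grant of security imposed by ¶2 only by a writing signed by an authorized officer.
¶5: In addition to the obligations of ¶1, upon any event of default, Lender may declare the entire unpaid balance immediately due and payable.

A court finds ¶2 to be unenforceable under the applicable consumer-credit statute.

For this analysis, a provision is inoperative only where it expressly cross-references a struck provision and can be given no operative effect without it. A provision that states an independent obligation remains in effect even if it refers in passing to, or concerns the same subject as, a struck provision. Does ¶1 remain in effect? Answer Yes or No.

No

¶2 is struck. ¶4 merely fixes the waiver condition for ¶2; with ¶2 gone it has nothing to operate on and falls away. ¶3 provides that the Agreement is not severable, so the invalidity of any one provision voids the entire Agreement. No provision of the Agreement survives. ¶1 is among the inoperative provisions, so the answer is no.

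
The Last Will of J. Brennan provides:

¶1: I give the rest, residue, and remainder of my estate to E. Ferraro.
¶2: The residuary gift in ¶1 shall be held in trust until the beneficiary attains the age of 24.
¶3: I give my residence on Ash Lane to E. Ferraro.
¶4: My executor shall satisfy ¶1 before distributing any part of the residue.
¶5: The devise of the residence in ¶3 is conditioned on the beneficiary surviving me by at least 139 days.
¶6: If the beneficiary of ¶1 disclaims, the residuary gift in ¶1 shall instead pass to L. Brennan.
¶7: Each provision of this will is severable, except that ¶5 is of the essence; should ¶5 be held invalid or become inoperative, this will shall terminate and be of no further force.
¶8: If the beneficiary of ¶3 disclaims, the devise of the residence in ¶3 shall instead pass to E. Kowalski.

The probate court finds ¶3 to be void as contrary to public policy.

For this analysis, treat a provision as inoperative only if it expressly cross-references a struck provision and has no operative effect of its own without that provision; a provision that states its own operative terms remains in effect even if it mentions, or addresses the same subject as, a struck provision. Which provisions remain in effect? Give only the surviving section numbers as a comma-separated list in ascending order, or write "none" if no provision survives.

¶3 is struck. The only function of ¶5 is the survivorship condition on ¶3, so it cannot stand once ¶3 is removed. ¶8 operates only by reference to ¶3, so it falls with ¶3. ¶7 makes ¶5 an essential term, and ¶5 has been rendered inoperative by the cascade; under ¶7, the entire will is therefore void. No provision of the will survives.

none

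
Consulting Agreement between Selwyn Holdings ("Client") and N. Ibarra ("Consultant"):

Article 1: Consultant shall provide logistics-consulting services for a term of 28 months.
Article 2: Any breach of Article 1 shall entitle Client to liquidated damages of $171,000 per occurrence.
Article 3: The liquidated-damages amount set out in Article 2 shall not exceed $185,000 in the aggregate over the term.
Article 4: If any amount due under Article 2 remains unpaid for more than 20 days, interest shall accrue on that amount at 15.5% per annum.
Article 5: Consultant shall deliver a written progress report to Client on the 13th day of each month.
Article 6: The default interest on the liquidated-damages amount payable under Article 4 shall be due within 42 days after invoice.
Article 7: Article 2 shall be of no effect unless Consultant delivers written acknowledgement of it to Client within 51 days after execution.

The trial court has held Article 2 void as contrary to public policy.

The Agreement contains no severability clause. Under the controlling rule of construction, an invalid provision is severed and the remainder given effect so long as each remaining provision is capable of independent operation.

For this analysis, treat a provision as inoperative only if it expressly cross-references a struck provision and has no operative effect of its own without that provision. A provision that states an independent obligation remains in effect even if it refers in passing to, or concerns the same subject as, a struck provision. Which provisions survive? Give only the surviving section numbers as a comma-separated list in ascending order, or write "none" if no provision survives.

1, 5

Article 2 is struck. Article 3 has no operative effect of its own apart from Article 2 and is therefore inoperative. The whole of Article 4 is the default interest on the liquidated-damages amount, defined by reference to Article 2, so Article 4 cannot stand once Article 2 is removed. Article 7 operates only by reference to Article 2, so it falls with Article 2. Article 6 operates only by reference to Article 4, so it falls with Article 4. Under the stated default rule, only provisions that cannot operate independently fall away; the rest are enforced. The provisions still in force are Article 1 and Article 5.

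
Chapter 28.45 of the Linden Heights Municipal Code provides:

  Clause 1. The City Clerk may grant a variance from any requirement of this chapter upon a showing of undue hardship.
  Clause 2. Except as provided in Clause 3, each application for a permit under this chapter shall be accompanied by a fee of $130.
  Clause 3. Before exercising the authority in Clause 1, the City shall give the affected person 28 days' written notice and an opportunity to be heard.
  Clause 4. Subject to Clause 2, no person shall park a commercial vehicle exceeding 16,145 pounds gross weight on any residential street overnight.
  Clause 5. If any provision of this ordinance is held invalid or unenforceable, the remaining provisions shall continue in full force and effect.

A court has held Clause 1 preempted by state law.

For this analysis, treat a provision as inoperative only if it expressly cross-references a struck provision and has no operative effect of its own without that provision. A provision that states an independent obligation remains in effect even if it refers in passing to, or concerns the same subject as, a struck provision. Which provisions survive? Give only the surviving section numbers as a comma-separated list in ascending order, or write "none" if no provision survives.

2, 4, 5

Clause 1 is struck. Clause 3 merely fixes the notice-and-hearing requirement for Clause 1; with Clause 1 gone it has nothing to operate on and falls away. Clause 2 mentions Clause 3 but its own obligation stands independently of Clause 3, so Clause 2 is not affected. Under the severability clause in Clause 5, the remaining provisions continue in force. Clause 2, Clause 4, and Clause 5 remain in effect.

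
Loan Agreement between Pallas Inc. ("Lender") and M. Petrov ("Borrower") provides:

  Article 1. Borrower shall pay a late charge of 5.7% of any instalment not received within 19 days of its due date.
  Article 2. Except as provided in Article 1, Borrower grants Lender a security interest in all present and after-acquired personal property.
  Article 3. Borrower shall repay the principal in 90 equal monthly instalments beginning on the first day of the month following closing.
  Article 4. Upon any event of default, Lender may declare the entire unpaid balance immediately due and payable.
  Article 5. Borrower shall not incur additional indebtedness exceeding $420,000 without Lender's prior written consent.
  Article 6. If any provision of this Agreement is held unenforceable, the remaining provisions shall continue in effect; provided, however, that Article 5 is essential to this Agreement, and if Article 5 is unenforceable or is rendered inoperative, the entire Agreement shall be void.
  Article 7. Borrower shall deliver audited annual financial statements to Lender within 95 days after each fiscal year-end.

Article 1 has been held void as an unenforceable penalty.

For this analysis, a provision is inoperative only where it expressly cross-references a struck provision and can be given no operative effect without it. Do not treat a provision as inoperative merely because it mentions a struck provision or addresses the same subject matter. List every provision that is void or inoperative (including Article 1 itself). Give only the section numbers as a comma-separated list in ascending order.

1

Article 1 is struck. Article 2 mentions Article 1 but its own obligation stands independently of Article 1, so Article 2 is not affected. No other provision's operative terms depend on Article 1. Article 6 makes Article 5 an essential term, but Article 5 is unaffected, so the severability proviso in Article 6 preserves the remaining provisions. Article 2, Article 3, Article 4, Article 5, Article 6, and Article 7 remain in effect.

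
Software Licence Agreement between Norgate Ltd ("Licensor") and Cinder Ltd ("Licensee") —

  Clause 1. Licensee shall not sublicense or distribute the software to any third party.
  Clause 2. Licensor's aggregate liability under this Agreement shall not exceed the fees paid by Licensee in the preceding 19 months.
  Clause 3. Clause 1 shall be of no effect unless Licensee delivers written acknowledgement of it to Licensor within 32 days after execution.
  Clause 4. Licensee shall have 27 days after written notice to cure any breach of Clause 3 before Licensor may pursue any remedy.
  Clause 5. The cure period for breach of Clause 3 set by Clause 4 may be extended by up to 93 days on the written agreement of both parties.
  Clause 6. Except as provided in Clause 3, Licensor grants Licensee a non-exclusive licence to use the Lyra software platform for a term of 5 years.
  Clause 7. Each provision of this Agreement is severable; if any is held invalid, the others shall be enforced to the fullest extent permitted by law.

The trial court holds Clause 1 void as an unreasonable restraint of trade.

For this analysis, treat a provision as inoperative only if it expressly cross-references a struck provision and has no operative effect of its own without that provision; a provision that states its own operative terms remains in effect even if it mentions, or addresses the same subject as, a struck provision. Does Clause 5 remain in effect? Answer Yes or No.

Clause 1 is struck. Clause 3 merely fixes the acknowledgement condition for Clause 1; with Clause 1 gone it has nothing to operate on and falls away. Clause 4 operates only by reference to Clause 3, so it falls with Clause 3. Clause 5 has no operative effect of its own apart from Clause 4 and is therefore inoperative. Clause 6 mentions Clause 3 but its own obligation stands independently of Clause 3, so Clause 6 is not affected. Clause 7 is a severability clause and preserves every provision that can still be given independent effect. Clause 2, Clause 6, and Clause 7 remain in effect. Clause 5 is among the inoperative provisions, so the answer is no.

No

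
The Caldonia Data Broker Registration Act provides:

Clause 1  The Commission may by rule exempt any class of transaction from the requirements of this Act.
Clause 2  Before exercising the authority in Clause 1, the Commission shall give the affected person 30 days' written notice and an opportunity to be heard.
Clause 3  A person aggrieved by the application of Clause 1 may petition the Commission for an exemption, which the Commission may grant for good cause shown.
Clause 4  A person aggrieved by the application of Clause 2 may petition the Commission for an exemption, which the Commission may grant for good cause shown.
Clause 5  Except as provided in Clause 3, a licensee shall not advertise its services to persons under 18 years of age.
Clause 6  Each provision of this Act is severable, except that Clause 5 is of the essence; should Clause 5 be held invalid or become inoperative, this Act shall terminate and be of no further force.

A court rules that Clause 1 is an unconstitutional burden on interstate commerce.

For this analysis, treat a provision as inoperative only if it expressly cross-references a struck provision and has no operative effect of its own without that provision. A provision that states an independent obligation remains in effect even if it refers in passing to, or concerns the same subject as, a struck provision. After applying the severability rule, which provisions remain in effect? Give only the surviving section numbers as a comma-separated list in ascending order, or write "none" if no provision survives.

5, 6

Clause 1 is struck. The only function of Clause 2 is the notice-and-hearing requirement for Clause 1, so it cannot stand once Clause 1 is removed. The only function of Clause 3 is the exemption procedure for Clause 1, so it cannot stand once Clause 1 is removed. The only function of Clause 4 is the exemption procedure for Clause 2, so it cannot stand once Clause 2 is removed. Clause 5 mentions Clause 3 but its own obligation stands independently of Clause 3, so Clause 5 is not affected. Clause 6 makes Clause 5 an essential term, but Clause 5 is unaffected, so the severability proviso in Clause 6 preserves the remaining provisions. Clause 5 and Clause 6 remain in effect.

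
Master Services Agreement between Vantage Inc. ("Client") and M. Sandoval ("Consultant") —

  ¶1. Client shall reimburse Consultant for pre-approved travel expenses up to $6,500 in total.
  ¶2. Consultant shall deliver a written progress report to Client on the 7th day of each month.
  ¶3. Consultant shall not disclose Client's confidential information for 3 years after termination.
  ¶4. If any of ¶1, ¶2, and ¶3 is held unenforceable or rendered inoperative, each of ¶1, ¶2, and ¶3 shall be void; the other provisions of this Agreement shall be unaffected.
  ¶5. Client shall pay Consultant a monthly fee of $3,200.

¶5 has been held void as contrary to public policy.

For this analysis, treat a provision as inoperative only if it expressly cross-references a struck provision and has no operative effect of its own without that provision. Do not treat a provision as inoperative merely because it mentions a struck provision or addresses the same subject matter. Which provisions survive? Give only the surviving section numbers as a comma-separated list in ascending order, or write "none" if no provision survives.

1, 2, 3, 4

¶5 is struck. Nothing else in the Agreement is defined by reference to ¶5. ¶4 ties ¶1, ¶2, and ¶3 together, but none of those is affected here; the remaining provisions continue in force under ¶4. ¶1, ¶2, ¶3, and ¶4 remain in effect.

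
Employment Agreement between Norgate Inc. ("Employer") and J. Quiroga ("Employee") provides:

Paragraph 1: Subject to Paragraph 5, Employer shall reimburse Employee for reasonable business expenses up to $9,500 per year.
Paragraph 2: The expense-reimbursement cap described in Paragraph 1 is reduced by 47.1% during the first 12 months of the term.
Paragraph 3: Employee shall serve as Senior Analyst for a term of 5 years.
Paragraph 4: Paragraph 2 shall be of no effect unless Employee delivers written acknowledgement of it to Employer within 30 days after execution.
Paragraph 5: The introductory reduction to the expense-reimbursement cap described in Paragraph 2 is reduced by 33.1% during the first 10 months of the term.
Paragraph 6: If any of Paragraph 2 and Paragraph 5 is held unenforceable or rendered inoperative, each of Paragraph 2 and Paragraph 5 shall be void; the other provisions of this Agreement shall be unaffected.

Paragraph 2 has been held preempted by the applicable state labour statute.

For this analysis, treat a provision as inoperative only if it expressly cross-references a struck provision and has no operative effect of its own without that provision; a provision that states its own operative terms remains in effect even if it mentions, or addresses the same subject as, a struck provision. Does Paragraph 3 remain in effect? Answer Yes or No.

Yes

Paragraph 2 is struck. The only function of Paragraph 4 is the acknowledgement condition for Paragraph 2, so it cannot stand once Paragraph 2 is removed. Paragraph 5 operates only by reference to Paragraph 2, so it falls with Paragraph 2. Paragraph 1 mentions Paragraph 5 but its own obligation stands independently of Paragraph 5, so Paragraph 1 is not affected. Paragraph 6 declares Paragraph 2 and Paragraph 5 mutually dependent; since one of them has fallen, all of them are of no effect. The remainder continues in force under Paragraph 6. That leaves Paragraph 1, Paragraph 3, and Paragraph 6 in effect. Paragraph 3 is among the surviving provisions, so the answer is yes.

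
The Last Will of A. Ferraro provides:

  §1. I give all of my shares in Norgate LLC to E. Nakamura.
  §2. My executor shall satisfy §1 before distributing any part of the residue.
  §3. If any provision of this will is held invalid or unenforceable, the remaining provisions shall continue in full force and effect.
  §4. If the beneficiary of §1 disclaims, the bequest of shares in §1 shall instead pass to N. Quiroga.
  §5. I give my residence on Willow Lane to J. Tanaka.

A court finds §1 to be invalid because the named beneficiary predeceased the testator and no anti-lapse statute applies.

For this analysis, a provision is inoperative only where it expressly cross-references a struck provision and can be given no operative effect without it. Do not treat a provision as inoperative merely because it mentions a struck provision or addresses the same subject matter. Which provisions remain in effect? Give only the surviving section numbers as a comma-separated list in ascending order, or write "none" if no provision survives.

3, 5

§1 is struck. §2 operates only by reference to §1, so it falls with §1. §4 merely fixes the alternative disposition for §1; with §1 gone it has nothing to operate on and falls away. Under the severability clause in §3, the remaining provisions continue in force. The provisions still in force are §3 and §5.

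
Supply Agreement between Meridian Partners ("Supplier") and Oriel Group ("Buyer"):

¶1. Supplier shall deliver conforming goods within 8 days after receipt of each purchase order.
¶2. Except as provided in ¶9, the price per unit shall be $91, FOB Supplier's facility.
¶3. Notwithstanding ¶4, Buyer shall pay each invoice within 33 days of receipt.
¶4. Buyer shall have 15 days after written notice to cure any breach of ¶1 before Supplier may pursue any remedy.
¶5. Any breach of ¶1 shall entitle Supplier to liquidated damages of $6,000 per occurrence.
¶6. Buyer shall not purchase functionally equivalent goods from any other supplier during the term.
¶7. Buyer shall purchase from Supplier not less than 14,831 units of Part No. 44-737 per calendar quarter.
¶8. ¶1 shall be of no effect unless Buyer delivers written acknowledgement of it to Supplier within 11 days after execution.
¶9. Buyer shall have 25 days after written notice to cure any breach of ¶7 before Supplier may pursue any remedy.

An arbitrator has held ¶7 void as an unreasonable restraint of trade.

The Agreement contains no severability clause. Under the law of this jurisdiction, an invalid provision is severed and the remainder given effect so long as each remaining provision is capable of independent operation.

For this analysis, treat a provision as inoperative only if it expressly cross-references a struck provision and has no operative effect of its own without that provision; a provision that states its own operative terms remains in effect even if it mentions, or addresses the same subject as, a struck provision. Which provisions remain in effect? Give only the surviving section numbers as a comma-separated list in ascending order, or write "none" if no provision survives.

¶7 is struck. ¶9 operates only by reference to ¶7, so it falls with ¶7. Although ¶2 refers to ¶9, its operative terms do not depend on ¶9, so it remains in effect. Under the stated default rule, only provisions that cannot operate independently fall away; the rest are enforced. That leaves ¶1, ¶2, ¶3, ¶4, ¶5, ¶6, and ¶8 in effect.

1, 2, 3, 4, 5, 6, 8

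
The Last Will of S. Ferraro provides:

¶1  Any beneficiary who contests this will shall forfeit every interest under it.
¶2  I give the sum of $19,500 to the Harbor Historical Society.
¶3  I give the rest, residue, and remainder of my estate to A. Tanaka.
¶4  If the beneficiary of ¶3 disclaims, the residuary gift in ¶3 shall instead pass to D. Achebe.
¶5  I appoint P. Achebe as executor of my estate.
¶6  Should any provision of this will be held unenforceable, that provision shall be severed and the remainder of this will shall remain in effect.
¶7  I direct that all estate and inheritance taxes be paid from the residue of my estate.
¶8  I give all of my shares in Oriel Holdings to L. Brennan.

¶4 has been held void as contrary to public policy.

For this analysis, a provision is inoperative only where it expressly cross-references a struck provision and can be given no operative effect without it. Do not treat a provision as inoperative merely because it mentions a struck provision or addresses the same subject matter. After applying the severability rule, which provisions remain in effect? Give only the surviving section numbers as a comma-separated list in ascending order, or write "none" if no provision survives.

1, 2, 3, 5, 6, 7, 8

¶4 is struck. No other provision's operative terms depend on ¶4. ¶6 is a severability clause and preserves every provision that can still be given independent effect. That leaves ¶1, ¶2, ¶3, ¶5, ¶6, ¶7, and ¶8 in effect.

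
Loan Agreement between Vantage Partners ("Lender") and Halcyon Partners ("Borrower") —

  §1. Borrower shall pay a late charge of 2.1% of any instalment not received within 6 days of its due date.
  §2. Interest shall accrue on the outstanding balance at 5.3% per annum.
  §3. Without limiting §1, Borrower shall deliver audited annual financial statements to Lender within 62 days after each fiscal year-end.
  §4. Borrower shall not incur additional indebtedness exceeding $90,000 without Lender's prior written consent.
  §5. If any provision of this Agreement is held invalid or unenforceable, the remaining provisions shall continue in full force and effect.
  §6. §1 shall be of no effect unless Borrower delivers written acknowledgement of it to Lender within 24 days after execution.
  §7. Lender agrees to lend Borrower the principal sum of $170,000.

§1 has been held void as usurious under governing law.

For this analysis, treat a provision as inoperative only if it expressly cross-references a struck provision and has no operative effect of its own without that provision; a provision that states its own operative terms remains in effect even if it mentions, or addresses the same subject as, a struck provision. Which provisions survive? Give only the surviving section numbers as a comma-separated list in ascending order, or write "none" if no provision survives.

§1 is struck. §6 operates only by reference to §1, so it falls with §1. Although §3 refers to §1, its operative terms do not depend on §1, so it remains in effect. §5 is a severability clause and preserves every provision that can still be given independent effect. That leaves §2, §3, §4, §5, and §7 in effect.

2, 3, 4, 5, 7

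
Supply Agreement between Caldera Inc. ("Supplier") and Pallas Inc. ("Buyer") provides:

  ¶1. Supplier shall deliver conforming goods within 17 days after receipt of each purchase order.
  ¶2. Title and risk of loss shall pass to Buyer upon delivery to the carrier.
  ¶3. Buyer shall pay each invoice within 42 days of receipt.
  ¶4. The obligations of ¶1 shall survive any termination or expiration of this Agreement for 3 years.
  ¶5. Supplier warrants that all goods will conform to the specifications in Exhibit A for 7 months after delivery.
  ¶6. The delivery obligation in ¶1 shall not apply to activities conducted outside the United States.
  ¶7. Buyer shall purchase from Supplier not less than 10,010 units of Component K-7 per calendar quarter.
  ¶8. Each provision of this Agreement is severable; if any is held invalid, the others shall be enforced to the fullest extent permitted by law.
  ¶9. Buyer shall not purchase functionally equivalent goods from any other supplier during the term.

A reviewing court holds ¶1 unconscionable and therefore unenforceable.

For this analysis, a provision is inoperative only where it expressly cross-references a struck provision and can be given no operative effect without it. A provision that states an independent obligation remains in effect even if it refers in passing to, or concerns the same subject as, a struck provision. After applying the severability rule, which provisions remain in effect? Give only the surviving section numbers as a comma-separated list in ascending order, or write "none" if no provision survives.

2, 3, 5, 7, 8, 9

¶1 is struck. ¶4 has no operative effect of its own apart from ¶1 and is therefore inoperative. The whole of ¶6 is the carve-out from the delivery obligation, defined by reference to ¶1, so ¶6 cannot stand once ¶1 is removed. Under the severability clause in ¶8, the remaining provisions continue in force. ¶2, ¶3, ¶5, ¶7, ¶8, and ¶9 remain in effect.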